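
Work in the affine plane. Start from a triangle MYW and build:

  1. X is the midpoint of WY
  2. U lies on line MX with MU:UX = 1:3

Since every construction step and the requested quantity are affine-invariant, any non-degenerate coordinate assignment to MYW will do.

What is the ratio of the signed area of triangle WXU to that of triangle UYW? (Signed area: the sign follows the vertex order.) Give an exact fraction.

Assign M = (0, 0), Y = (1, 0), W = (0, 1) — the answer is frame-independent, so this choice is without loss of generality.
1. X is the midpoint of WY ⇒ X = (1/2, 1/2)
2. U lies on line MX with MU:UX = 1:3 ⇒ U = (1/8, 1/8)
2·[WXU] = -3/8, 2·[UYW] = 3/4
[WXU]:[UYW] = -3/8:3/4 = -1/2

[WXU]:[UYW] = -1/2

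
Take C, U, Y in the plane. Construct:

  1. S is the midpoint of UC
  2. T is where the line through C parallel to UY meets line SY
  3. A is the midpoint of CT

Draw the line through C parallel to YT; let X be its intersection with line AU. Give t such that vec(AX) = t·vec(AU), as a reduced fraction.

Assign C = (0, 0), U = (1, 0), Y = (0, 1) — the answer is frame-independent, so this choice is without loss of generality.
1. S is the midpoint of UC ⇒ S = (1/2, 0)
2. T is where the line through C parallel to UY meets line SY ⇒ T = (1, -1)
3. A is the midpoint of CT ⇒ A = (1/2, -1/2)
through C parallel to YT: direction (1, -2); meets AU at X = (1/3, -2/3)
X = A + t·(U−A) with t = -1/3

t = -1/3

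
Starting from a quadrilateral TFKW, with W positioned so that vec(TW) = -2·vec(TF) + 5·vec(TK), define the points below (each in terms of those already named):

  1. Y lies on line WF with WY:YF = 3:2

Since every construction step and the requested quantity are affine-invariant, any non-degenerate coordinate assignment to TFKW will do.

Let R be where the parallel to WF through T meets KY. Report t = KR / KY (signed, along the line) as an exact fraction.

t = -3/2

Choose coordinates T = (0, 0), F = (1, 0), K = (0, 1), W = (-2, 5).
1. Y lies on line WF with WY:YF = 3:2 ⇒ Y = (-1/5, 2)
through T parallel to WF: direction (3, -5); meets KY at R = (3/10, -1/2)
R = K + t·(Y−K) with t = -3/2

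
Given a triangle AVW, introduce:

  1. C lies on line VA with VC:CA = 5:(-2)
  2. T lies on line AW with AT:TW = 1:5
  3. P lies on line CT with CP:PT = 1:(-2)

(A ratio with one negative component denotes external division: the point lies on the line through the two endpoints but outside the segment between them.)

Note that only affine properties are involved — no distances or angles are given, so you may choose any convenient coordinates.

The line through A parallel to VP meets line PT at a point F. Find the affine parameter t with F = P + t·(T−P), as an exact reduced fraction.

t = 3/10

Set A = (0, 0), V = (1, 0), W = (0, 1); any affine frame gives the same invariant.
1. C lies on line VA with VC:CA = 5:(-2) ⇒ C = (-2/3, 0)
2. T lies on line AW with AT:TW = 1:5 ⇒ T = (0, 1/6)
3. P lies on line CT with CP:PT = 1:(-2) ⇒ P = (-4/3, -1/6)
through A parallel to VP: direction (-7/3, -1/6); meets PT at F = (-14/15, -1/15)
F = P + t·(T−P) with t = 3/10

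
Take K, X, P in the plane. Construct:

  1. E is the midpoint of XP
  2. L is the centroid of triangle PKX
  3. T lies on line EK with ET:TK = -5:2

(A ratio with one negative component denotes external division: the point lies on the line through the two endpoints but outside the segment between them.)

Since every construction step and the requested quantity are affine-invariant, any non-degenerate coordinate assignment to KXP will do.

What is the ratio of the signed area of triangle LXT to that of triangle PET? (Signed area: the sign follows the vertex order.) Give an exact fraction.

Set K = (0, 0), X = (1, 0), P = (0, 1); any affine frame gives the same invariant.
1. E is the midpoint of XP ⇒ E = (1/2, 1/2)
2. L is the centroid of triangle PKX ⇒ L = (1/3, 1/3)
3. T lies on line EK with ET:TK = -5:2 ⇒ T = (-1/3, -1/3)
2·[LXT] = -2/3, 2·[PET] = -5/6
[LXT]:[PET] = -2/3:-5/6 = 4/5

[LXT]:[PET] = 4/5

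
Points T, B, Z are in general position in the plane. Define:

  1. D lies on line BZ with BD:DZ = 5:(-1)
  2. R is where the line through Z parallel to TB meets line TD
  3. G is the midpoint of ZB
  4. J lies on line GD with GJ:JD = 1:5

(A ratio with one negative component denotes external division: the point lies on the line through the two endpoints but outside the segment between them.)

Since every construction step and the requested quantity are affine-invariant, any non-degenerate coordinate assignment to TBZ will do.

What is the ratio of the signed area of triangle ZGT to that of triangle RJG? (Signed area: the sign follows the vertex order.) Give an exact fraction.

Choose coordinates T = (0, 0), B = (1, 0), Z = (0, 1).
1. D lies on line BZ with BD:DZ = 5:(-1) ⇒ D = (-1/4, 5/4)
2. R is where the line through Z parallel to TB meets line TD ⇒ R = (-1/5, 1)
3. G is the midpoint of ZB ⇒ G = (1/2, 1/2)
4. J lies on line GD with GJ:JD = 1:5 ⇒ J = (3/8, 5/8)
2·[ZGT] = -1/2, 2·[RJG] = -1/40
[ZGT]:[RJG] = -1/2:-1/40 = 20

[ZGT]:[RJG] = 20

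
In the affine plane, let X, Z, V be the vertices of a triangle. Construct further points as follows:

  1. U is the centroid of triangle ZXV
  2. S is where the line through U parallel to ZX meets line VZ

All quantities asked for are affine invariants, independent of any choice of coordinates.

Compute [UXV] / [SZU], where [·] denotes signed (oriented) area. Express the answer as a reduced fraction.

Assign X = (0, 0), Z = (1, 0), V = (0, 1) — the answer is frame-independent, so this choice is without loss of generality.
1. U is the centroid of triangle ZXV ⇒ U = (1/3, 1/3)
2. S is where the line through U parallel to ZX meets line VZ ⇒ S = (2/3, 1/3)
2·[UXV] = -1/3, 2·[SZU] = -1/9
[UXV]:[SZU] = -1/3:-1/9 = 3

[UXV]:[SZU] = 3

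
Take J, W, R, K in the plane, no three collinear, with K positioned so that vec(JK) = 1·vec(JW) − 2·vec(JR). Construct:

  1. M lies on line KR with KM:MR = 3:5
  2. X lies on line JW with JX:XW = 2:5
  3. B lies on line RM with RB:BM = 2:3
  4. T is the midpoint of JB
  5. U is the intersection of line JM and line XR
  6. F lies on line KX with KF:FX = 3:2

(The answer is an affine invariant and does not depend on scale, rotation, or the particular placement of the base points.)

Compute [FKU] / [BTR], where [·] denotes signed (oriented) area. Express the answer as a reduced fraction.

[FKU]:[BTR] = 16/35

Set J = (0, 0), W = (1, 0), R = (0, 1), K = (1, -2); any affine frame gives the same invariant.
1. M lies on line KR with KM:MR = 3:5 ⇒ M = (5/8, -7/8)
2. X lies on line JW with JX:XW = 2:5 ⇒ X = (2/7, 0)
3. B lies on line RM with RB:BM = 2:3 ⇒ B = (1/4, 1/4)
4. T is the midpoint of JB ⇒ T = (1/8, 1/8)
5. U is the intersection of line JM and line XR ⇒ U = (10/21, -2/3)
6. F lies on line KX with KF:FX = 3:2 ⇒ F = (4/7, -4/5)
2·[FKU] = -2/35, 2·[BTR] = -1/8
[FKU]:[BTR] = -2/35:-1/8 = 16/35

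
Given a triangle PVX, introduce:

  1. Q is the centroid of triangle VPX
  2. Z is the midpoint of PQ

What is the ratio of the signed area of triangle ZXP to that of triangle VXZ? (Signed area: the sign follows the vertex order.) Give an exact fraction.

Set P = (0, 0), V = (1, 0), X = (0, 1); any affine frame gives the same invariant.
1. Q is the centroid of triangle VPX ⇒ Q = (1/3, 1/3)
2. Z is the midpoint of PQ ⇒ Z = (1/6, 1/6)
2·[ZXP] = 1/6, 2·[VXZ] = 2/3
[ZXP]:[VXZ] = 1/6:2/3 = 1/4

[ZXP]:[VXZ] = 1/4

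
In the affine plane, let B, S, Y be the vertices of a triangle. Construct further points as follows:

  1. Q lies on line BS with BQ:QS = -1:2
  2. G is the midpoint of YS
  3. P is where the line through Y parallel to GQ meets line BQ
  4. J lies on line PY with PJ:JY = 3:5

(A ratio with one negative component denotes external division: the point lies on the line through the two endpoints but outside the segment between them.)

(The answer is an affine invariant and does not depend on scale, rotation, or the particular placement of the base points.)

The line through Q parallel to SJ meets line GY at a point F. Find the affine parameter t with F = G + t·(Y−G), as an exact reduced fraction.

t = -8/5

Work in coordinates with B = (0, 0), S = (1, 0), Y = (0, 1).
1. Q lies on line BS with BQ:QS = -1:2 ⇒ Q = (-1, 0)
2. G is the midpoint of YS ⇒ G = (1/2, 1/2)
3. P is where the line through Y parallel to GQ meets line BQ ⇒ P = (-3, 0)
4. J lies on line PY with PJ:JY = 3:5 ⇒ J = (-15/8, 3/8)
through Q parallel to SJ: direction (-23/8, 3/8); meets GY at F = (13/10, -3/10)
F = G + t·(Y−G) with t = -8/5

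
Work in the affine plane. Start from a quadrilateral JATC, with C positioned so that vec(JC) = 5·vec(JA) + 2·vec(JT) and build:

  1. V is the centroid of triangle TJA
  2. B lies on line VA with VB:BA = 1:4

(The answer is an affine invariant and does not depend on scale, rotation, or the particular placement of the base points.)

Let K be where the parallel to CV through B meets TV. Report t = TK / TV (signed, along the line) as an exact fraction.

t = 63/55

Choose coordinates J = (0, 0), A = (1, 0), T = (0, 1), C = (5, 2).
1. V is the centroid of triangle TJA ⇒ V = (1/3, 1/3)
2. B lies on line VA with VB:BA = 1:4 ⇒ B = (7/15, 4/15)
through B parallel to CV: direction (-14/3, -5/3); meets TV at K = (21/55, 13/55)
K = T + t·(V−T) with t = 63/55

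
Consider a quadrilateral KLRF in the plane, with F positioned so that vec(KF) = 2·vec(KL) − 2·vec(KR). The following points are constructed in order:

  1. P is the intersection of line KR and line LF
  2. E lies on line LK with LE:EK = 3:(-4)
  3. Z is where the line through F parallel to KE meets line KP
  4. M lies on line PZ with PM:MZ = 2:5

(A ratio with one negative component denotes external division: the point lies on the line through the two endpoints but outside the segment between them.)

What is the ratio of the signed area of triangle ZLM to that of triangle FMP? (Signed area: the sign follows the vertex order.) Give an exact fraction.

Assign K = (0, 0), L = (1, 0), R = (0, 1), F = (2, -2) — the answer is frame-independent, so this choice is without loss of generality.
1. P is the intersection of line KR and line LF ⇒ P = (0, 2)
2. E lies on line LK with LE:EK = 3:(-4) ⇒ E = (4, 0)
3. Z is where the line through F parallel to KE meets line KP ⇒ Z = (0, -2)
4. M lies on line PZ with PM:MZ = 2:5 ⇒ M = (0, 6/7)
2·[ZLM] = 20/7, 2·[FMP] = -16/7
[ZLM]:[FMP] = 20/7:-16/7 = -5/4

[ZLM]:[FMP] = -5/4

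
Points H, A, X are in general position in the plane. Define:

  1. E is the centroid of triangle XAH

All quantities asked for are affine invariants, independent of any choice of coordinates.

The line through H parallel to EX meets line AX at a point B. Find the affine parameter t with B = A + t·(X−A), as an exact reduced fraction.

Assign H = (0, 0), A = (1, 0), X = (0, 1) — the answer is frame-independent, so this choice is without loss of generality.
1. E is the centroid of triangle XAH ⇒ E = (1/3, 1/3)
through H parallel to EX: direction (-1/3, 2/3); meets AX at B = (-1, 2)
B = A + t·(X−A) with t = 2

t = 2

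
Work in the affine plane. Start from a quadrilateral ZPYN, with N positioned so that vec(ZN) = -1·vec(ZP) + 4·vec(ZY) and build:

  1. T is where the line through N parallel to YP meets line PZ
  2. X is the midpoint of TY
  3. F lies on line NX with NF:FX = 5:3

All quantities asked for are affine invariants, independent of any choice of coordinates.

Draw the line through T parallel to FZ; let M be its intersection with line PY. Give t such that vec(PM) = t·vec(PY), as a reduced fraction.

t = -29/19

Choose coordinates Z = (0, 0), P = (1, 0), Y = (0, 1), N = (-1, 4).
1. T is where the line through N parallel to YP meets line PZ ⇒ T = (3, 0)
2. X is the midpoint of TY ⇒ X = (3/2, 1/2)
3. F lies on line NX with NF:FX = 5:3 ⇒ F = (9/16, 29/16)
through T parallel to FZ: direction (-9/16, -29/16); meets PY at M = (48/19, -29/19)
M = P + t·(Y−P) with t = -29/19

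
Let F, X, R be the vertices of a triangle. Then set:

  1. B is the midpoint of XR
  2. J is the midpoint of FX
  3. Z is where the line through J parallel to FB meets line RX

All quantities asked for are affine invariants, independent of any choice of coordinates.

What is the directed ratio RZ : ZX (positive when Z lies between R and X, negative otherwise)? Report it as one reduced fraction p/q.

Choose coordinates F = (0, 0), X = (1, 0), R = (0, 1).
1. B is the midpoint of XR ⇒ B = (1/2, 1/2)
2. J is the midpoint of FX ⇒ J = (1/2, 0)
3. Z is where the line through J parallel to FB meets line RX ⇒ Z = (3/4, 1/4)
Z = R + t·(X−R) with t = 3/4, so RZ:ZX = t:(1−t) = 3/4:1/4

RZ:ZX = 3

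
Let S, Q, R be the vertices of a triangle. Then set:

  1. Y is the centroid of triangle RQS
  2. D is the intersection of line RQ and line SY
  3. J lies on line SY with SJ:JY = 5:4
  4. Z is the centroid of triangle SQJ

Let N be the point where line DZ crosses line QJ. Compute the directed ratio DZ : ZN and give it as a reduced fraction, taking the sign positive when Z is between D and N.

Assign S = (0, 0), Q = (1, 0), R = (0, 1) — the answer is frame-independent, so this choice is without loss of generality.
1. Y is the centroid of triangle RQS ⇒ Y = (1/3, 1/3)
2. D is the intersection of line RQ and line SY ⇒ D = (1/2, 1/2)
3. J lies on line SY with SJ:JY = 5:4 ⇒ J = (5/27, 5/27)
4. Z is the centroid of triangle SQJ ⇒ Z = (32/81, 5/81)
line DZ meets QJ at N = (679/1647, 220/1647)
Z = D + t·(N−D) with t = 61/51, so DZ:ZN = 61/51:-10/51

DZ:ZN = -61/10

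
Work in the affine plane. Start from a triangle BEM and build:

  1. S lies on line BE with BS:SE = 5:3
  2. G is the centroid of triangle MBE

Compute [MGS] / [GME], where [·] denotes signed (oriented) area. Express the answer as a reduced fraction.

Assign B = (0, 0), E = (1, 0), M = (0, 1) — the answer is frame-independent, so this choice is without loss of generality.
1. S lies on line BE with BS:SE = 5:3 ⇒ S = (5/8, 0)
2. G is the centroid of triangle MBE ⇒ G = (1/3, 1/3)
2·[MGS] = 1/12, 2·[GME] = -1/3
[MGS]:[GME] = 1/12:-1/3 = -1/4

[MGS]:[GME] = -1/4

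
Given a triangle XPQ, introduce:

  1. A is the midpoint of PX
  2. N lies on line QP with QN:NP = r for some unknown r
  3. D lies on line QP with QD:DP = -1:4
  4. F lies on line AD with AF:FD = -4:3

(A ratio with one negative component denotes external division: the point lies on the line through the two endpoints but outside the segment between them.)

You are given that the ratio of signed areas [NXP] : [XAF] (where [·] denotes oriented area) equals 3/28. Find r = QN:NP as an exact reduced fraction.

r = 5/2

Work in coordinates with X = (0, 0), P = (1, 0), Q = (0, 1).
1. A is the midpoint of PX ⇒ A = (1/2, 0)
2. With QN:NP = r, write λ = r/(r+1) so N = Q + λ·(P−Q); N is affine-linear in λ
3. D lies on line QP with QD:DP = -1:4 ⇒ D = (-1/3, 4/3)
4. F lies on line AD with AF:FD = -4:3 ⇒ F = (-17/6, 16/3)
Every point depending on N is an affine combination of N and λ-independent points, so each such coordinate is linear in λ; the λ² term in each signed area is a multiple of (P−Q)×(P−Q) = 0, so 2·[NXP] and 2·[XAF] are each linear in λ. Evaluating at λ=0 and λ=1:
  2·[NXP] = −λ + 1,   2·[XAF] = 8/3
So [NXP]:[XAF] = (−λ + 1) / (8/3). Setting this equal to 3/28:
  −λ + 1 = 3/28·(8/3)  ⇒  λ = 5/7
Then r = λ/(1−λ) = (5/7)/(2/7) = 5/2. Check: with r = 5/2, N = (5/7, 2/7) and [NXP]:[XAF] = 3/28 as required.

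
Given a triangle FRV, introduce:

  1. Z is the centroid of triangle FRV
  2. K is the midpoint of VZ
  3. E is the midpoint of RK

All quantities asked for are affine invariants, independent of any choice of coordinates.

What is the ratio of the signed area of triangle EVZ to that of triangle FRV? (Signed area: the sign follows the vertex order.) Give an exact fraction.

[EVZ]:[FRV] = 1/6

Set F = (0, 0), R = (1, 0), V = (0, 1); any affine frame gives the same invariant.
1. Z is the centroid of triangle FRV ⇒ Z = (1/3, 1/3)
2. K is the midpoint of VZ ⇒ K = (1/6, 2/3)
3. E is the midpoint of RK ⇒ E = (7/12, 1/3)
2·[EVZ] = 1/6, 2·[FRV] = 1
[EVZ]:[FRV] = 1/6:1 = 1/6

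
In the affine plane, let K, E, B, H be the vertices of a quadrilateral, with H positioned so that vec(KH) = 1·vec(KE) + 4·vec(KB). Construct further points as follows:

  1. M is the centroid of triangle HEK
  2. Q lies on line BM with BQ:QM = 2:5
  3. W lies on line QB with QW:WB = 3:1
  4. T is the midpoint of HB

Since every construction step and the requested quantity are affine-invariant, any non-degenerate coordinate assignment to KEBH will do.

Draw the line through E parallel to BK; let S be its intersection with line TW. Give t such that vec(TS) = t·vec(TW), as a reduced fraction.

Set K = (0, 0), E = (1, 0), B = (0, 1), H = (1, 4); any affine frame gives the same invariant.
1. M is the centroid of triangle HEK ⇒ M = (2/3, 4/3)
2. Q lies on line BM with BQ:QM = 2:5 ⇒ Q = (4/21, 23/21)
3. W lies on line QB with QW:WB = 3:1 ⇒ W = (1/21, 43/42)
4. T is the midpoint of HB ⇒ T = (1/2, 5/2)
through E parallel to BK: direction (0, -1); meets TW at S = (1, 157/38)
S = T + t·(W−T) with t = -21/19

t = -21/19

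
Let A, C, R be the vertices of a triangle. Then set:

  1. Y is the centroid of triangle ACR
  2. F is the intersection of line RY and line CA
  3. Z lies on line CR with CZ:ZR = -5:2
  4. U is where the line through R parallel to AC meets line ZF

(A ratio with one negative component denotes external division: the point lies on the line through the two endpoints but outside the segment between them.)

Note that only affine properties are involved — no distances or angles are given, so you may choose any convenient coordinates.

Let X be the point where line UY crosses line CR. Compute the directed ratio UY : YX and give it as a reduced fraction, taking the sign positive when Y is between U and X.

UY:YX = -2/5

Set A = (0, 0), C = (1, 0), R = (0, 1); any affine frame gives the same invariant.
1. Y is the centroid of triangle ACR ⇒ Y = (1/3, 1/3)
2. F is the intersection of line RY and line CA ⇒ F = (1/2, 0)
3. Z lies on line CR with CZ:ZR = -5:2 ⇒ Z = (-2/3, 5/3)
4. U is where the line through R parallel to AC meets line ZF ⇒ U = (-1/5, 1)
line UY meets CR at X = (-1, 2)
Y = U + t·(X−U) with t = -2/3, so UY:YX = -2/3:5/3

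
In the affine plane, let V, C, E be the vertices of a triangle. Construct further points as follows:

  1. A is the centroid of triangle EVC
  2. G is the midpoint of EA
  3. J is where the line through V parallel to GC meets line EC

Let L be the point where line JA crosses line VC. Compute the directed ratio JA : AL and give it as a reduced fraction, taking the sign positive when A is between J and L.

Choose coordinates V = (0, 0), C = (1, 0), E = (0, 1).
1. A is the centroid of triangle EVC ⇒ A = (1/3, 1/3)
2. G is the midpoint of EA ⇒ G = (1/6, 2/3)
3. J is where the line through V parallel to GC meets line EC ⇒ J = (5, -4)
line JA meets VC at L = (9/13, 0)
A = J + t·(L−J) with t = 13/12, so JA:AL = 13/12:-1/12

JA:AL = -13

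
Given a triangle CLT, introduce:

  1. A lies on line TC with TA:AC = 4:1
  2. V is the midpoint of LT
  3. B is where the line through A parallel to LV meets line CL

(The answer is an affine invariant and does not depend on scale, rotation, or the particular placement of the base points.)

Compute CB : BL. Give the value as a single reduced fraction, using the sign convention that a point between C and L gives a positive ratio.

CB:BL = 1/4

Choose coordinates C = (0, 0), L = (1, 0), T = (0, 1).
1. A lies on line TC with TA:AC = 4:1 ⇒ A = (0, 1/5)
2. V is the midpoint of LT ⇒ V = (1/2, 1/2)
3. B is where the line through A parallel to LV meets line CL ⇒ B = (1/5, 0)
B = C + t·(L−C) with t = 1/5, so CB:BL = t:(1−t) = 1/5:4/5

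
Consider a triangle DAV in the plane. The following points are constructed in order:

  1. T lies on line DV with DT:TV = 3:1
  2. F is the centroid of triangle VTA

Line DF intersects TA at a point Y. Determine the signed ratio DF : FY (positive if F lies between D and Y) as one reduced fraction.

Assign D = (0, 0), A = (1, 0), V = (0, 1) — the answer is frame-independent, so this choice is without loss of generality.
1. T lies on line DV with DT:TV = 3:1 ⇒ T = (0, 3/4)
2. F is the centroid of triangle VTA ⇒ F = (1/3, 7/12)
line DF meets TA at Y = (3/10, 21/40)
F = D + t·(Y−D) with t = 10/9, so DF:FY = 10/9:-1/9

DF:FY = -10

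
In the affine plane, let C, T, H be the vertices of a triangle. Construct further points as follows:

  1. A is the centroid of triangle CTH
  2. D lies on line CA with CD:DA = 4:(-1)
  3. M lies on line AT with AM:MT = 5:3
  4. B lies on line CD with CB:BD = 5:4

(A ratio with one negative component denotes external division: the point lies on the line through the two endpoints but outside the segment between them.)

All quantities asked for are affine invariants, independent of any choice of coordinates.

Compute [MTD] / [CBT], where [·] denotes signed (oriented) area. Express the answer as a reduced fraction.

Work in coordinates with C = (0, 0), T = (1, 0), H = (0, 1).
1. A is the centroid of triangle CTH ⇒ A = (1/3, 1/3)
2. D lies on line CA with CD:DA = 4:(-1) ⇒ D = (4/9, 4/9)
3. M lies on line AT with AM:MT = 5:3 ⇒ M = (3/4, 1/8)
4. B lies on line CD with CB:BD = 5:4 ⇒ B = (20/81, 20/81)
2·[MTD] = 1/24, 2·[CBT] = -20/81
[MTD]:[CBT] = 1/24:-20/81 = -27/160

[MTD]:[CBT] = -27/160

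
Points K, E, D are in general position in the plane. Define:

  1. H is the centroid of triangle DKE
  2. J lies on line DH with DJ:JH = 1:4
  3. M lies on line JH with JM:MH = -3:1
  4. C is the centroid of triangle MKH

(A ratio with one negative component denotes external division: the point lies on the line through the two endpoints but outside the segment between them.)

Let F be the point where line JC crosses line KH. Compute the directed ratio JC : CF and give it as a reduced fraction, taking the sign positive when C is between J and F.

JC:CF = -7

Choose coordinates K = (0, 0), E = (1, 0), D = (0, 1).
1. H is the centroid of triangle DKE ⇒ H = (1/3, 1/3)
2. J lies on line DH with DJ:JH = 1:4 ⇒ J = (1/15, 13/15)
3. M lies on line JH with JM:MH = -3:1 ⇒ M = (7/15, 1/15)
4. C is the centroid of triangle MKH ⇒ C = (4/15, 2/15)
line JC meets KH at F = (5/21, 5/21)
C = J + t·(F−J) with t = 7/6, so JC:CF = 7/6:-1/6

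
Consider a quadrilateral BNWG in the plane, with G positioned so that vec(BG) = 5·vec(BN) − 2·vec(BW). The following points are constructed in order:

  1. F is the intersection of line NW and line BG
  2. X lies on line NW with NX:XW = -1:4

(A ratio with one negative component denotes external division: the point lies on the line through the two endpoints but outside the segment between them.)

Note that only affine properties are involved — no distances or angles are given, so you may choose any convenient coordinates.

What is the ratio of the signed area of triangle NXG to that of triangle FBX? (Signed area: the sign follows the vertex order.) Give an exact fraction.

[NXG]:[FBX] = -2

Choose coordinates B = (0, 0), N = (1, 0), W = (0, 1), G = (5, -2).
1. F is the intersection of line NW and line BG ⇒ F = (5/3, -2/3)
2. X lies on line NW with NX:XW = -1:4 ⇒ X = (4/3, -1/3)
2·[NXG] = 2/3, 2·[FBX] = -1/3
[NXG]:[FBX] = 2/3:-1/3 = -2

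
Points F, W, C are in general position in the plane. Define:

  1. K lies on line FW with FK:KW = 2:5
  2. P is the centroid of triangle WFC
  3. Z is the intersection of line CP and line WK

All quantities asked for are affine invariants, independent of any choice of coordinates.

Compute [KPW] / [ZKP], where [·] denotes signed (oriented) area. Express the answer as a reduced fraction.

[KPW]:[ZKP] = 10/3

Work in coordinates with F = (0, 0), W = (1, 0), C = (0, 1).
1. K lies on line FW with FK:KW = 2:5 ⇒ K = (2/7, 0)
2. P is the centroid of triangle WFC ⇒ P = (1/3, 1/3)
3. Z is the intersection of line CP and line WK ⇒ Z = (1/2, 0)
2·[KPW] = -5/21, 2·[ZKP] = -1/14
[KPW]:[ZKP] = -5/21:-1/14 = 10/3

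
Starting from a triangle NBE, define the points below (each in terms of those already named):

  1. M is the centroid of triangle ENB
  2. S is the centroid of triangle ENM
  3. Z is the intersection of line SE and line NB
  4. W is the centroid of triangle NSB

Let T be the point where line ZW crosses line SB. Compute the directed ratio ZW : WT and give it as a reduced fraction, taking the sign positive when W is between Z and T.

Choose coordinates N = (0, 0), B = (1, 0), E = (0, 1).
1. M is the centroid of triangle ENB ⇒ M = (1/3, 1/3)
2. S is the centroid of triangle ENM ⇒ S = (1/9, 4/9)
3. Z is the intersection of line SE and line NB ⇒ Z = (1/5, 0)
4. W is the centroid of triangle NSB ⇒ W = (10/27, 4/27)
line ZW meets SB at T = (31/63, 16/63)
W = Z + t·(T−Z) with t = 7/12, so ZW:WT = 7/12:5/12

ZW:WT = 7/5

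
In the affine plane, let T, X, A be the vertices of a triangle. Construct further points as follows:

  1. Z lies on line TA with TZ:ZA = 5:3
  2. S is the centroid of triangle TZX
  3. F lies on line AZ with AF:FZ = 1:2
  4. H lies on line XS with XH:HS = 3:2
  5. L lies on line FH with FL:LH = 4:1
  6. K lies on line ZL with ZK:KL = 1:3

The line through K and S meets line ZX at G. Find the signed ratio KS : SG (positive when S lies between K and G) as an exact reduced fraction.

KS:SG = -47/50

Assign T = (0, 0), X = (1, 0), A = (0, 1) — the answer is frame-independent, so this choice is without loss of generality.
1. Z lies on line TA with TZ:ZA = 5:3 ⇒ Z = (0, 5/8)
2. S is the centroid of triangle TZX ⇒ S = (1/3, 5/24)
3. F lies on line AZ with AF:FZ = 1:2 ⇒ F = (0, 7/8)
4. H lies on line XS with XH:HS = 3:2 ⇒ H = (3/5, 1/8)
5. L lies on line FH with FL:LH = 4:1 ⇒ L = (12/25, 11/40)
6. K lies on line ZL with ZK:KL = 1:3 ⇒ K = (3/25, 43/80)
line KS meets ZX at G = (5/47, 105/188)
S = K + t·(G−K) with t = -47/3, so KS:SG = -47/3:50/3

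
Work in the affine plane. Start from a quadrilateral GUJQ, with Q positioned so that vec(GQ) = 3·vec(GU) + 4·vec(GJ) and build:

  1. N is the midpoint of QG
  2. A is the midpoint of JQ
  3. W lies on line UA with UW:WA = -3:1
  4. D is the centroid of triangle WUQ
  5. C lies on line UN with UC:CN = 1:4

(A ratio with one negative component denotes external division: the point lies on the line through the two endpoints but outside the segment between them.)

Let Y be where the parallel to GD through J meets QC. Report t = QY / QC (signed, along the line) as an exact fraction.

Choose coordinates G = (0, 0), U = (1, 0), J = (0, 1), Q = (3, 4).
1. N is the midpoint of QG ⇒ N = (3/2, 2)
2. A is the midpoint of JQ ⇒ A = (3/2, 5/2)
3. W lies on line UA with UW:WA = -3:1 ⇒ W = (7/4, 15/4)
4. D is the centroid of triangle WUQ ⇒ D = (23/12, 31/12)
5. C lies on line UN with UC:CN = 1:4 ⇒ C = (11/10, 2/5)
through J parallel to GD: direction (23/12, 31/12); meets QC at Y = (1173/239, 1820/239)
Y = Q + t·(C−Q) with t = -240/239

t = -240/239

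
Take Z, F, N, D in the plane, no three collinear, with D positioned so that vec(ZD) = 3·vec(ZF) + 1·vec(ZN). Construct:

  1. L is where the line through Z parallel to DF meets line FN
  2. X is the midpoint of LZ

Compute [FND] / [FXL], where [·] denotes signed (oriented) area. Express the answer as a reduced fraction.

[FND]:[FXL] = 18

Work in coordinates with Z = (0, 0), F = (1, 0), N = (0, 1), D = (3, 1).
1. L is where the line through Z parallel to DF meets line FN ⇒ L = (2/3, 1/3)
2. X is the midpoint of LZ ⇒ X = (1/3, 1/6)
2·[FND] = -3, 2·[FXL] = -1/6
[FND]:[FXL] = -3:-1/6 = 18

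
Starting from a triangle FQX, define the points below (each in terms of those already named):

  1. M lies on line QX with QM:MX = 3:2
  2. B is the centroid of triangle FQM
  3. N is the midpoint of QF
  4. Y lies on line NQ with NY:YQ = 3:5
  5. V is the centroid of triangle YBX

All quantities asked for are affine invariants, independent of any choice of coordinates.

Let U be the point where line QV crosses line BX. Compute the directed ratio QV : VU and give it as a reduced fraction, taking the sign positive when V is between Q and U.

Assign F = (0, 0), Q = (1, 0), X = (0, 1) — the answer is frame-independent, so this choice is without loss of generality.
1. M lies on line QX with QM:MX = 3:2 ⇒ M = (2/5, 3/5)
2. B is the centroid of triangle FQM ⇒ B = (7/15, 1/5)
3. N is the midpoint of QF ⇒ N = (1/2, 0)
4. Y lies on line NQ with NY:YQ = 3:5 ⇒ Y = (11/16, 0)
5. V is the centroid of triangle YBX ⇒ V = (277/720, 2/5)
line QV meets BX at U = (217/660, 24/55)
V = Q + t·(U−Q) with t = 11/12, so QV:VU = 11/12:1/12

QV:VU = 11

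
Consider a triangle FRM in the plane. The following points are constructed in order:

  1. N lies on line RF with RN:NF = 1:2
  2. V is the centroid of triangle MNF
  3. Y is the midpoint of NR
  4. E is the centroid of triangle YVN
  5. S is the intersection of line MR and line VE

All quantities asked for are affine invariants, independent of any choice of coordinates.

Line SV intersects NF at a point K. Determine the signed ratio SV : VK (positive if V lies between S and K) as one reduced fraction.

Work in coordinates with F = (0, 0), R = (1, 0), M = (0, 1).
1. N lies on line RF with RN:NF = 1:2 ⇒ N = (2/3, 0)
2. V is the centroid of triangle MNF ⇒ V = (2/9, 1/3)
3. Y is the midpoint of NR ⇒ Y = (5/6, 0)
4. E is the centroid of triangle YVN ⇒ E = (31/54, 1/9)
5. S is the intersection of line MR and line VE ⇒ S = (10/7, -3/7)
line SV meets NF at K = (3/4, 0)
V = S + t·(K−S) with t = 16/9, so SV:VK = 16/9:-7/9

SV:VK = -16/7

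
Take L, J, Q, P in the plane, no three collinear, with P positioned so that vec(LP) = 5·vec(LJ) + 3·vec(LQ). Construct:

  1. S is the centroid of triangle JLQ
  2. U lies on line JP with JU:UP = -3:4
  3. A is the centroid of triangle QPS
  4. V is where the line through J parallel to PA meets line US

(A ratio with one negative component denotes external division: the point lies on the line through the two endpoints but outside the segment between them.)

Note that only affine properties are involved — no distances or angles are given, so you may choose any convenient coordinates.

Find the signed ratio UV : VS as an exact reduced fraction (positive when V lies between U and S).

UV:VS = 93/19

Assign L = (0, 0), J = (1, 0), Q = (0, 1), P = (5, 3) — the answer is frame-independent, so this choice is without loss of generality.
1. S is the centroid of triangle JLQ ⇒ S = (1/3, 1/3)
2. U lies on line JP with JU:UP = -3:4 ⇒ U = (-11, -9)
3. A is the centroid of triangle QPS ⇒ A = (16/9, 13/9)
4. V is where the line through J parallel to PA meets line US ⇒ V = (-89/56, -5/4)
V = U + t·(S−U) with t = 93/112, so UV:VS = t:(1−t) = 93/112:19/112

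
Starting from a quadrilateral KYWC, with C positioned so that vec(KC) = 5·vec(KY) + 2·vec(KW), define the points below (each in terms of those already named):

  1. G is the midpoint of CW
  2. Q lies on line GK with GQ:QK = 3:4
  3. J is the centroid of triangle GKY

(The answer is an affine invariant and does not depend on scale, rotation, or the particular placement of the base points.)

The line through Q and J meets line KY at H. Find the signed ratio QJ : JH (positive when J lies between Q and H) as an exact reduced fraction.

Set K = (0, 0), Y = (1, 0), W = (0, 1), C = (5, 2); any affine frame gives the same invariant.
1. G is the midpoint of CW ⇒ G = (5/2, 3/2)
2. Q lies on line GK with GQ:QK = 3:4 ⇒ Q = (10/7, 6/7)
3. J is the centroid of triangle GKY ⇒ J = (7/6, 1/2)
line QJ meets KY at H = (4/5, 0)
J = Q + t·(H−Q) with t = 5/12, so QJ:JH = 5/12:7/12

QJ:JH = 5/7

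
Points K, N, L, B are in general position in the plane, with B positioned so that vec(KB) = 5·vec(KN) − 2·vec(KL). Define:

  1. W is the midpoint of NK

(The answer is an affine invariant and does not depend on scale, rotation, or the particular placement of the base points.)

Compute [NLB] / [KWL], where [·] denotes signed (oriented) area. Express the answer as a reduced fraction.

Set K = (0, 0), N = (1, 0), L = (0, 1), B = (5, -2); any affine frame gives the same invariant.
1. W is the midpoint of NK ⇒ W = (1/2, 0)
2·[NLB] = -2, 2·[KWL] = 1/2
[NLB]:[KWL] = -2:1/2 = -4

[NLB]:[KWL] = -4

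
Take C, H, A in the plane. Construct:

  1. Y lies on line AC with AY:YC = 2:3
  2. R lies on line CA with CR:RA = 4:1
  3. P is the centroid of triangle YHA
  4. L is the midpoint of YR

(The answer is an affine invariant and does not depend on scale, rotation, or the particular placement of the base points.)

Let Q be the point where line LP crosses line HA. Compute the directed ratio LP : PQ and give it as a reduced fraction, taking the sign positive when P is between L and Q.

Work in coordinates with C = (0, 0), H = (1, 0), A = (0, 1).
1. Y lies on line AC with AY:YC = 2:3 ⇒ Y = (0, 3/5)
2. R lies on line CA with CR:RA = 4:1 ⇒ R = (0, 4/5)
3. P is the centroid of triangle YHA ⇒ P = (1/3, 8/15)
4. L is the midpoint of YR ⇒ L = (0, 7/10)
line LP meets HA at Q = (3/5, 2/5)
P = L + t·(Q−L) with t = 5/9, so LP:PQ = 5/9:4/9

LP:PQ = 5/4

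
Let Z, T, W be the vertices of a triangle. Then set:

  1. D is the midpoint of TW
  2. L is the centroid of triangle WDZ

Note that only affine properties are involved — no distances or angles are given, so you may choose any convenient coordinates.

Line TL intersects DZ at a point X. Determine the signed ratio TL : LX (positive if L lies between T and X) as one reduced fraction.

TL:LX = -4

Set Z = (0, 0), T = (1, 0), W = (0, 1); any affine frame gives the same invariant.
1. D is the midpoint of TW ⇒ D = (1/2, 1/2)
2. L is the centroid of triangle WDZ ⇒ L = (1/6, 1/2)
line TL meets DZ at X = (3/8, 3/8)
L = T + t·(X−T) with t = 4/3, so TL:LX = 4/3:-1/3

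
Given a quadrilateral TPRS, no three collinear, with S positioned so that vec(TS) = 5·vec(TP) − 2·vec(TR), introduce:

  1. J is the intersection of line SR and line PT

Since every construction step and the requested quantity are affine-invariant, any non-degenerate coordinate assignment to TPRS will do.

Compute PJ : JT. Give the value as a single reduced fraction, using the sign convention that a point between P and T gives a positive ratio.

PJ:JT = -2/5

Set T = (0, 0), P = (1, 0), R = (0, 1), S = (5, -2); any affine frame gives the same invariant.
1. J is the intersection of line SR and line PT ⇒ J = (5/3, 0)
J = P + t·(T−P) with t = -2/3, so PJ:JT = t:(1−t) = -2/3:5/3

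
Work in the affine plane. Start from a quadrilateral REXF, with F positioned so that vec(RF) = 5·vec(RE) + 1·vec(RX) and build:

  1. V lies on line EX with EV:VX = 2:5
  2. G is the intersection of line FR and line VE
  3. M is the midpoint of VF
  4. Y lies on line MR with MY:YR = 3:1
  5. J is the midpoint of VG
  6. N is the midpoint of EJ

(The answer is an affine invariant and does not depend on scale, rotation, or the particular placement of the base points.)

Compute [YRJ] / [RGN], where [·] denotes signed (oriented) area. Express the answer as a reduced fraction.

Assign R = (0, 0), E = (1, 0), X = (0, 1), F = (5, 1) — the answer is frame-independent, so this choice is without loss of generality.
1. V lies on line EX with EV:VX = 2:5 ⇒ V = (5/7, 2/7)
2. G is the intersection of line FR and line VE ⇒ G = (5/6, 1/6)
3. M is the midpoint of VF ⇒ M = (20/7, 9/14)
4. Y lies on line MR with MY:YR = 3:1 ⇒ Y = (5/7, 9/56)
5. J is the midpoint of VG ⇒ J = (65/84, 19/84)
6. N is the midpoint of EJ ⇒ N = (149/168, 19/168)
2·[YRJ] = -25/672, 2·[RGN] = -3/56
[YRJ]:[RGN] = -25/672:-3/56 = 25/36

[YRJ]:[RGN] = 25/36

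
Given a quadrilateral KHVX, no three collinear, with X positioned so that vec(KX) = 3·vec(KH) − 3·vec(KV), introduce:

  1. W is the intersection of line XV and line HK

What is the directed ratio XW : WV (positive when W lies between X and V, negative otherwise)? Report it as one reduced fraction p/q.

XW:WV = 3

Set K = (0, 0), H = (1, 0), V = (0, 1), X = (3, -3); any affine frame gives the same invariant.
1. W is the intersection of line XV and line HK ⇒ W = (3/4, 0)
W = X + t·(V−X) with t = 3/4, so XW:WV = t:(1−t) = 3/4:1/4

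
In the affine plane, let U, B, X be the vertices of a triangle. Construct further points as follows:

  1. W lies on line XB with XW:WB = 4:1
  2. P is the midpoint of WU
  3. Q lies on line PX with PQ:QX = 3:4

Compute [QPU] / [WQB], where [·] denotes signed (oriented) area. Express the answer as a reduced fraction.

[QPU]:[WQB] = -3

Set U = (0, 0), B = (1, 0), X = (0, 1); any affine frame gives the same invariant.
1. W lies on line XB with XW:WB = 4:1 ⇒ W = (4/5, 1/5)
2. P is the midpoint of WU ⇒ P = (2/5, 1/10)
3. Q lies on line PX with PQ:QX = 3:4 ⇒ Q = (8/35, 17/35)
2·[QPU] = -6/35, 2·[WQB] = 2/35
[QPU]:[WQB] = -6/35:2/35 = -3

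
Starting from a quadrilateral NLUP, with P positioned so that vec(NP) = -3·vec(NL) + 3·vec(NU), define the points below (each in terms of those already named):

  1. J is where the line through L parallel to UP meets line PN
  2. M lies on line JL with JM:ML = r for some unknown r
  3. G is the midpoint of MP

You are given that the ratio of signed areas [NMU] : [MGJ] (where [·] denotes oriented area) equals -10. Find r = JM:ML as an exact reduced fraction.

Assign N = (0, 0), L = (1, 0), U = (0, 1), P = (-3, 3) — the answer is frame-independent, so this choice is without loss of generality.
1. J is where the line through L parallel to UP meets line PN ⇒ J = (-2, 2)
2. With JM:ML = r, write λ = r/(r+1) so M = J + λ·(L−J); M is affine-linear in λ
3. G is the midpoint of MP ⇒ G is an affine combination of earlier points and hence also affine-linear in λ
Every point depending on M is an affine combination of M and λ-independent points, so each such coordinate is linear in λ; the λ² term in each signed area is a multiple of (L−J)×(L−J) = 0, so 2·[NMU] and 2·[MGJ] are each linear in λ. Evaluating at λ=0 and λ=1:
  2·[NMU] = 3·λ − 2,   2·[MGJ] = 1/2·λ
So [NMU]:[MGJ] = (3·λ − 2) / (1/2·λ). Setting this equal to -10:
  3·λ − 2 = -10·(1/2·λ)  ⇒  λ = 1/4
Then r = λ/(1−λ) = (1/4)/(3/4) = 1/3. Check: with r = 1/3, M = (-5/4, 3/2) and [NMU]:[MGJ] = -10 as required.

r = 1/3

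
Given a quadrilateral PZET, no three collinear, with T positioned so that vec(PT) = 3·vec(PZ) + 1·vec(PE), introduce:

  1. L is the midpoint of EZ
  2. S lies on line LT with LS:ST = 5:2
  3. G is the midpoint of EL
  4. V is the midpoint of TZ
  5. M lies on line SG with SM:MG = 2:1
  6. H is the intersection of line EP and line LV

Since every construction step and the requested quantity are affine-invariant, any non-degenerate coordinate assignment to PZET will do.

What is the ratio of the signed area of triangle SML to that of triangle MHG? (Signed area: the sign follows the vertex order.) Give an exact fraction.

[SML]:[MHG] = -20/9

Work in coordinates with P = (0, 0), Z = (1, 0), E = (0, 1), T = (3, 1).
1. L is the midpoint of EZ ⇒ L = (1/2, 1/2)
2. S lies on line LT with LS:ST = 5:2 ⇒ S = (16/7, 6/7)
3. G is the midpoint of EL ⇒ G = (1/4, 3/4)
4. V is the midpoint of TZ ⇒ V = (2, 1/2)
5. M lies on line SG with SM:MG = 2:1 ⇒ M = (13/14, 11/14)
6. H is the intersection of line EP and line LV ⇒ H = (0, 1/2)
2·[SML] = 5/14, 2·[MHG] = -9/56
[SML]:[MHG] = 5/14:-9/56 = -20/9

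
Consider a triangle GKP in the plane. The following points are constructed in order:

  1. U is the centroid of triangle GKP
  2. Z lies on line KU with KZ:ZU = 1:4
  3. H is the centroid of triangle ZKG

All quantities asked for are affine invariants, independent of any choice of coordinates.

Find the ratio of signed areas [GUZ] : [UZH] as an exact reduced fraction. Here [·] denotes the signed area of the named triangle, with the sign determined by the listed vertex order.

Work in coordinates with G = (0, 0), K = (1, 0), P = (0, 1).
1. U is the centroid of triangle GKP ⇒ U = (1/3, 1/3)
2. Z lies on line KU with KZ:ZU = 1:4 ⇒ Z = (13/15, 1/15)
3. H is the centroid of triangle ZKG ⇒ H = (28/45, 1/45)
2·[GUZ] = -4/15, 2·[UZH] = -4/45
[GUZ]:[UZH] = -4/15:-4/45 = 3

[GUZ]:[UZH] = 3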